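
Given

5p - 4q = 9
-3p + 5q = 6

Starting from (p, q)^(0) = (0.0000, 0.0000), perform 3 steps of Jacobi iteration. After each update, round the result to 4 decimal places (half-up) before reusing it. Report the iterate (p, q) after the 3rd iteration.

Iteration 1:
  p = (9 - (-4)·0.0000) / (5) = 1.8000
  q = (6 - (-3)·0.0000) / (5) = 1.2000
Iteration 2:
  p = (9 - (-4)·1.2000) / (5) = 2.7600
  q = (6 - (-3)·1.8000) / (5) = 2.2800
Iteration 3:
  p = (9 - (-4)·2.2800) / (5) = 3.6240
  q = (6 - (-3)·2.7600) / (5) = 2.8560

(3.6240, 2.8560)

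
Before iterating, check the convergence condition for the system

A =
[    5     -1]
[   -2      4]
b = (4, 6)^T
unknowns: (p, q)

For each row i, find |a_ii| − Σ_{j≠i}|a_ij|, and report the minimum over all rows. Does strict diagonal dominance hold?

2

row 1: |5| − (1) = 4
row 2: |4| − (2) = 2
minimum over rows = 2 → strictly diagonally dominant (convergence guaranteed)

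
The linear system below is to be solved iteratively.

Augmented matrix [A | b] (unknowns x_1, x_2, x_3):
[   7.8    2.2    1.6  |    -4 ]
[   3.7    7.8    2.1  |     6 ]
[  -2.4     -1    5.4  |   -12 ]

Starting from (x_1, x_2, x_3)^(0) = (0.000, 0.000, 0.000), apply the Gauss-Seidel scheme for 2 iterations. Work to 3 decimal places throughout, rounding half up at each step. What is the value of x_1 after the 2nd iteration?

Iteration 1:
  x_1 = (-4 - (2.2)·0.000 - (1.6)·0.000) / (7.8) = -0.513
  x_2 = (6 - (3.7)·-0.513 - (2.1)·0.000) / (7.8) = 1.013
  x_3 = (-12 - (-2.4)·-0.513 - (-1)·1.013) / (5.4) = -2.263
Iteration 2:
  x_1 = (-4 - (2.2)·1.013 - (1.6)·-2.263) / (7.8) = -0.334
  x_2 = (6 - (3.7)·-0.334 - (2.1)·-2.263) / (7.8) = 1.537
  x_3 = (-12 - (-2.4)·-0.334 - (-1)·1.537) / (5.4) = -2.086

-0.334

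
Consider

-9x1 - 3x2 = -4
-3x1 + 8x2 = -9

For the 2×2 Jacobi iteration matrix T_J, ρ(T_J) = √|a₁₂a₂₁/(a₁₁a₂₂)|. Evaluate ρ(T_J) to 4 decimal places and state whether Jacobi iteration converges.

0.3536

a₁₂a₂₁/(a₁₁a₂₂) = (-3)·(-3) / ((-9)·(8)) = -0.125000
ρ = √|-0.125000| = √0.125000 = 0.3536
ρ < 1, so Jacobi converges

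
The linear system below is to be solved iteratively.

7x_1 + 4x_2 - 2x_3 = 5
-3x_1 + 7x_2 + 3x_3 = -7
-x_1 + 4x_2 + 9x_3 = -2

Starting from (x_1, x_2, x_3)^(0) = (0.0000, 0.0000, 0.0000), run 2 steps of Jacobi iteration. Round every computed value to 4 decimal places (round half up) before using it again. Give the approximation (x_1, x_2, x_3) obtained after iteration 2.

Iteration 1:
  x_1 = (5 - (4)·0.0000 - (-2)·0.0000) / (7) = 0.7143
  x_2 = (-7 - (-3)·0.0000 - (3)·0.0000) / (7) = -1.0000
  x_3 = (-2 - (-1)·0.0000 - (4)·0.0000) / (9) = -0.2222
Iteration 2:
  x_1 = (5 - (4)·-1.0000 - (-2)·-0.2222) / (7) = 1.2222
  x_2 = (-7 - (-3)·0.7143 - (3)·-0.2222) / (7) = -0.5986
  x_3 = (-2 - (-1)·0.7143 - (4)·-1.0000) / (9) = 0.3016

(1.2222, -0.5986, 0.3016)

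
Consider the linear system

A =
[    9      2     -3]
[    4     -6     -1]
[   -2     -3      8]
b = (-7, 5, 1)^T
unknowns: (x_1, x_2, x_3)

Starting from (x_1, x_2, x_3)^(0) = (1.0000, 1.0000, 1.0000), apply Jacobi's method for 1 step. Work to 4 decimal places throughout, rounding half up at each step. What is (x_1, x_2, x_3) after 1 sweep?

Iteration 1:
  x_1 = (-7 - (2)·1.0000 - (-3)·1.0000) / (9) = -0.6667
  x_2 = (5 - (4)·1.0000 - (-1)·1.0000) / (-6) = -0.3333
  x_3 = (1 - (-2)·1.0000 - (-3)·1.0000) / (8) = 0.7500

(-0.6667, -0.3333, 0.7500)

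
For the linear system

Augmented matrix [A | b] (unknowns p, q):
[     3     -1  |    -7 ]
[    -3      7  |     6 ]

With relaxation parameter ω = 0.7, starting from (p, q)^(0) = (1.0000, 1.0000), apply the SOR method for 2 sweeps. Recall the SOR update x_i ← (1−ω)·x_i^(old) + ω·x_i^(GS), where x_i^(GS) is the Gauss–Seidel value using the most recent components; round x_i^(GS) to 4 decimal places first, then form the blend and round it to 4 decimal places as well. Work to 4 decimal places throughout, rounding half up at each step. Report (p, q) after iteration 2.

(-1.8303, 0.2219)

Iteration 1:
  p: GS value = (-7 - (-1)·1.0000) / (3) = -2.0000;  p ← (1−ω)·1.0000 + ω·-2.0000 = -1.1000
  q: GS value = (6 - (-3)·-1.1000) / (7) = 0.3857;  q ← (1−ω)·1.0000 + ω·0.3857 = 0.5700
Iteration 2:
  p: GS value = (-7 - (-1)·0.5700) / (3) = -2.1433;  p ← (1−ω)·-1.1000 + ω·-2.1433 = -1.8303
  q: GS value = (6 - (-3)·-1.8303) / (7) = 0.0727;  q ← (1−ω)·0.5700 + ω·0.0727 = 0.2219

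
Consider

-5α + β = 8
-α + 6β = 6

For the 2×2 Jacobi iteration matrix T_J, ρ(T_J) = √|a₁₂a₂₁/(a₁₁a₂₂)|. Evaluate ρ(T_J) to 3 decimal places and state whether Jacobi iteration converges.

a₁₂a₂₁/(a₁₁a₂₂) = (1)·(-1) / ((-5)·(6)) = 0.033333
ρ = √|0.033333| = √0.033333 = 0.183
ρ < 1, so Jacobi converges

0.183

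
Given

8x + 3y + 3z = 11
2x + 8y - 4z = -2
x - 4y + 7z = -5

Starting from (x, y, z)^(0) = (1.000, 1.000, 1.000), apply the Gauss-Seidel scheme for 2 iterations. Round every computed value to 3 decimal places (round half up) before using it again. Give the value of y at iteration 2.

-1.030

Iteration 1:
  x = (11 - (3)·1.000 - (3)·1.000) / (8) = 0.625
  y = (-2 - (2)·0.625 - (-4)·1.000) / (8) = 0.094
  z = (-5 - (1)·0.625 - (-4)·0.094) / (7) = -0.750
Iteration 2:
  x = (11 - (3)·0.094 - (3)·-0.750) / (8) = 1.621
  y = (-2 - (2)·1.621 - (-4)·-0.750) / (8) = -1.030
  z = (-5 - (1)·1.621 - (-4)·-1.030) / (7) = -1.534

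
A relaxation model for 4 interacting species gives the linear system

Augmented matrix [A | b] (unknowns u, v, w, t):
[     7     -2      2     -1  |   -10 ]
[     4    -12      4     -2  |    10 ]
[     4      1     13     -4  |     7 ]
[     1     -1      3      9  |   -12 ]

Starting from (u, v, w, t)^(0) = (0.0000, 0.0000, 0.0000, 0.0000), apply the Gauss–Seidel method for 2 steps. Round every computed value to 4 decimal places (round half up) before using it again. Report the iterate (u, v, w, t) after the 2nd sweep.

Iteration 1:
  u = (-10 - (-2)·0.0000 - (2)·0.0000 - (-1)·0.0000) / (7) = -1.4286
  v = (10 - (4)·-1.4286 - (4)·0.0000 - (-2)·0.0000) / (-12) = -1.3095
  w = (7 - (4)·-1.4286 - (1)·-1.3095 - (-4)·0.0000) / (13) = 1.0788
  t = (-12 - (1)·-1.4286 - (-1)·-1.3095 - (3)·1.0788) / (9) = -1.6797
Iteration 2:
  u = (-10 - (-2)·-1.3095 - (2)·1.0788 - (-1)·-1.6797) / (7) = -2.3509
  v = (10 - (4)·-2.3509 - (4)·1.0788 - (-2)·-1.6797) / (-12) = -0.9774
  w = (7 - (4)·-2.3509 - (1)·-0.9774 - (-4)·-1.6797) / (13) = 0.8202
  t = (-12 - (1)·-2.3509 - (-1)·-0.9774 - (3)·0.8202) / (9) = -1.4541

(-2.3509, -0.9774, 0.8202, -1.4541)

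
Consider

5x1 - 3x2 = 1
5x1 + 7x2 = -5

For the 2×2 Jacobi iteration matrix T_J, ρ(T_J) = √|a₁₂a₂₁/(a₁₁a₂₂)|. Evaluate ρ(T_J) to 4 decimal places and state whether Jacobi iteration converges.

a₁₂a₂₁/(a₁₁a₂₂) = (-3)·(5) / ((5)·(7)) = -0.428571
ρ = √|-0.428571| = √0.428571 = 0.6547
ρ < 1, so Jacobi converges

0.6547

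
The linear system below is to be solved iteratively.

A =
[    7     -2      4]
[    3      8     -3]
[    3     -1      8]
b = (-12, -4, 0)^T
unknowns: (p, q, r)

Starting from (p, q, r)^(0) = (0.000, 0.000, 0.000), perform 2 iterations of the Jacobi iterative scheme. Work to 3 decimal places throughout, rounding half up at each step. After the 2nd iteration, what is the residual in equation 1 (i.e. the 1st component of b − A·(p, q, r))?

-1.035

Iteration 1:
  p = (-12 - (-2)·0.000 - (4)·0.000) / (7) = -1.714
  q = (-4 - (3)·0.000 - (-3)·0.000) / (8) = -0.500
  r = (0 - (3)·0.000 - (-1)·0.000) / (8) = 0.000
Iteration 2:
  p = (-12 - (-2)·-0.500 - (4)·0.000) / (7) = -1.857
  q = (-4 - (3)·-1.714 - (-3)·0.000) / (8) = 0.143
  r = (0 - (3)·-1.714 - (-1)·-0.500) / (8) = 0.580
Residual b − A·x = (-1.035, 2.167, 1.074)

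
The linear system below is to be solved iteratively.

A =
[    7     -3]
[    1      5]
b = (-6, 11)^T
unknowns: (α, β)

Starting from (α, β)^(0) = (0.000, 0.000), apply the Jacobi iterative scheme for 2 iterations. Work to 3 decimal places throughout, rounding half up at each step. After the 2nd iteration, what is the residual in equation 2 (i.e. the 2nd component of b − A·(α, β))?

-0.941

Iteration 1:
  α = (-6 - (-3)·0.000) / (7) = -0.857
  β = (11 - (1)·0.000) / (5) = 2.200
Iteration 2:
  α = (-6 - (-3)·2.200) / (7) = 0.086
  β = (11 - (1)·-0.857) / (5) = 2.371
Residual b − A·x = (0.511, -0.941)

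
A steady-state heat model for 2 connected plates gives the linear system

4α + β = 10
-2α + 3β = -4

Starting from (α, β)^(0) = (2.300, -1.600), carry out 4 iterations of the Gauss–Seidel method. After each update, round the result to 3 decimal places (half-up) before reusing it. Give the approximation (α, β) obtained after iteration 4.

(2.426, 0.284)

Iteration 1:
  α = (10 - (1)·-1.600) / (4) = 2.900
  β = (-4 - (-2)·2.900) / (3) = 0.600
Iteration 2:
  α = (10 - (1)·0.600) / (4) = 2.350
  β = (-4 - (-2)·2.350) / (3) = 0.233
Iteration 3:
  α = (10 - (1)·0.233) / (4) = 2.442
  β = (-4 - (-2)·2.442) / (3) = 0.295
Iteration 4:
  α = (10 - (1)·0.295) / (4) = 2.426
  β = (-4 - (-2)·2.426) / (3) = 0.284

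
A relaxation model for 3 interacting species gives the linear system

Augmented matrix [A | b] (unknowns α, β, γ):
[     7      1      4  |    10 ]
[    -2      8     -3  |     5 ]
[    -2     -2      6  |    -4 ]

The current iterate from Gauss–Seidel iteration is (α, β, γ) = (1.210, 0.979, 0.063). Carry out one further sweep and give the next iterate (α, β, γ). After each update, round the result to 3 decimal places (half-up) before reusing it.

One sweep:
  α = (10 - (1)·0.979 - (4)·0.063) / (7) = 1.253
  β = (5 - (-2)·1.253 - (-3)·0.063) / (8) = 0.962
  γ = (-4 - (-2)·1.253 - (-2)·0.962) / (6) = 0.072

(1.253, 0.962, 0.072)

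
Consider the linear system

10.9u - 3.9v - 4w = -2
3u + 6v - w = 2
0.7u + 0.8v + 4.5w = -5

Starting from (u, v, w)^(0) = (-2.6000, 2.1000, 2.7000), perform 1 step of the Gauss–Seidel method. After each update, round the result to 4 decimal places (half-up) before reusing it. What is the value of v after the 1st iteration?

Iteration 1:
  u = (-2 - (-3.9)·2.1000 - (-4)·2.7000) / (10.9) = 1.5587
  v = (2 - (3)·1.5587 - (-1)·2.7000) / (6) = 0.0040
  w = (-5 - (0.7)·1.5587 - (0.8)·0.0040) / (4.5) = -1.3543

0.0040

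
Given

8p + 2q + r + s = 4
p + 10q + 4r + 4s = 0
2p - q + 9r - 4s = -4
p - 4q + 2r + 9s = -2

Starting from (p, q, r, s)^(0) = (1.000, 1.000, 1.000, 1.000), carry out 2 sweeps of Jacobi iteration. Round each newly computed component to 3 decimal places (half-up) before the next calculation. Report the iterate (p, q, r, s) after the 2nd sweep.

Iteration 1:
  p = (4 - (2)·1.000 - (1)·1.000 - (1)·1.000) / (8) = 0.000
  q = (0 - (1)·1.000 - (4)·1.000 - (4)·1.000) / (10) = -0.900
  r = (-4 - (2)·1.000 - (-1)·1.000 - (-4)·1.000) / (9) = -0.111
  s = (-2 - (1)·1.000 - (-4)·1.000 - (2)·1.000) / (9) = -0.111
Iteration 2:
  p = (4 - (2)·-0.900 - (1)·-0.111 - (1)·-0.111) / (8) = 0.753
  q = (0 - (1)·0.000 - (4)·-0.111 - (4)·-0.111) / (10) = 0.089
  r = (-4 - (2)·0.000 - (-1)·-0.900 - (-4)·-0.111) / (9) = -0.594
  s = (-2 - (1)·0.000 - (-4)·-0.900 - (2)·-0.111) / (9) = -0.598

(0.753, 0.089, -0.594, -0.598)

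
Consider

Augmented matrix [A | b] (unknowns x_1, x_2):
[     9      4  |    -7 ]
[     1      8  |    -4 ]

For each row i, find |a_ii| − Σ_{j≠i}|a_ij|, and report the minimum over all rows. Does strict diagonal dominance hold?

5

row 1: |9| − (4) = 5
row 2: |8| − (1) = 7
minimum over rows = 5 → strictly diagonally dominant (convergence guaranteed)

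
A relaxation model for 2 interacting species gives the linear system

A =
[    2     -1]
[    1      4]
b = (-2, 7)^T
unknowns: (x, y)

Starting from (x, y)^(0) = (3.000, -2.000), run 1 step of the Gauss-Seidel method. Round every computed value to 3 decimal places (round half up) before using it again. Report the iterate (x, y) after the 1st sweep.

(-2.000, 2.250)

Iteration 1:
  x = (-2 - (-1)·-2.000) / (2) = -2.000
  y = (7 - (1)·-2.000) / (4) = 2.250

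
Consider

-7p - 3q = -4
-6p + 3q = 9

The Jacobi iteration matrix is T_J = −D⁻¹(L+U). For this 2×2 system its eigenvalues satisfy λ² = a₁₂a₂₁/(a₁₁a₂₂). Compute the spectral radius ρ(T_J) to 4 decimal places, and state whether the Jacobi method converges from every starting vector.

0.9258

a₁₂a₂₁/(a₁₁a₂₂) = (-3)·(-6) / ((-7)·(3)) = -0.857143
ρ = √|-0.857143| = √0.857143 = 0.9258
ρ < 1, so Jacobi converges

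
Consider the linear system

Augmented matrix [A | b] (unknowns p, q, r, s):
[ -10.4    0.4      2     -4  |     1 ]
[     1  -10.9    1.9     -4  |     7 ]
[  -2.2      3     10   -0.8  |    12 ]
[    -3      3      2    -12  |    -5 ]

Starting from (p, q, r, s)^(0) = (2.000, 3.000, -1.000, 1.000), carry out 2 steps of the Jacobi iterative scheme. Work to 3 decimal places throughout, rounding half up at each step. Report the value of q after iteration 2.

Iteration 1:
  p = (1 - (0.4)·3.000 - (2)·-1.000 - (-4)·1.000) / (-10.4) = -0.558
  q = (7 - (1)·2.000 - (1.9)·-1.000 - (-4)·1.000) / (-10.9) = -1.000
  r = (12 - (-2.2)·2.000 - (3)·3.000 - (-0.8)·1.000) / (10) = 0.820
  s = (-5 - (-3)·2.000 - (3)·3.000 - (2)·-1.000) / (-12) = 0.500
Iteration 2:
  p = (1 - (0.4)·-1.000 - (2)·0.820 - (-4)·0.500) / (-10.4) = -0.169
  q = (7 - (1)·-0.558 - (1.9)·0.820 - (-4)·0.500) / (-10.9) = -0.734
  r = (12 - (-2.2)·-0.558 - (3)·-1.000 - (-0.8)·0.500) / (10) = 1.417
  s = (-5 - (-3)·-0.558 - (3)·-1.000 - (2)·0.820) / (-12) = 0.443

-0.734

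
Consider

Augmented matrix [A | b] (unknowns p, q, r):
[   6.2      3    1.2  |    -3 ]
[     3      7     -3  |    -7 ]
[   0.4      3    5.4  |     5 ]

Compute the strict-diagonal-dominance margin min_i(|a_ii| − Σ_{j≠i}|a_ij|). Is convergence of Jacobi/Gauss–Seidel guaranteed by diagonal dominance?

row 1: |6.2| − (3+1.2) = 2
row 2: |7| − (3+3) = 1
row 3: |5.4| − (0.4+3) = 2
minimum over rows = 1 → strictly diagonally dominant (convergence guaranteed)

1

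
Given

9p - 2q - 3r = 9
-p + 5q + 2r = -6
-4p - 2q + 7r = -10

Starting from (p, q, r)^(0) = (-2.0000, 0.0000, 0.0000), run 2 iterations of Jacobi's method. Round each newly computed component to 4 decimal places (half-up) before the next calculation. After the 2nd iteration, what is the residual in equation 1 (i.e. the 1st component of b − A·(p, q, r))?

7.0286

Iteration 1:
  p = (9 - (-2)·0.0000 - (-3)·0.0000) / (9) = 1.0000
  q = (-6 - (-1)·-2.0000 - (2)·0.0000) / (5) = -1.6000
  r = (-10 - (-4)·-2.0000 - (-2)·0.0000) / (7) = -2.5714
Iteration 2:
  p = (9 - (-2)·-1.6000 - (-3)·-2.5714) / (9) = -0.2127
  q = (-6 - (-1)·1.0000 - (2)·-2.5714) / (5) = 0.0286
  r = (-10 - (-4)·1.0000 - (-2)·-1.6000) / (7) = -1.3143
Residual b − A·x = (7.0286, -3.7271, -1.5935)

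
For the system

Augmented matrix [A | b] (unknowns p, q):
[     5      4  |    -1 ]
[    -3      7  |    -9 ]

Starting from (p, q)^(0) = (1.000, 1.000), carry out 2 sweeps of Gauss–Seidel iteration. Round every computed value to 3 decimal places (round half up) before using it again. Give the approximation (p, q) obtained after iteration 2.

Iteration 1:
  p = (-1 - (4)·1.000) / (5) = -1.000
  q = (-9 - (-3)·-1.000) / (7) = -1.714
Iteration 2:
  p = (-1 - (4)·-1.714) / (5) = 1.171
  q = (-9 - (-3)·1.171) / (7) = -0.784

(1.171, -0.784)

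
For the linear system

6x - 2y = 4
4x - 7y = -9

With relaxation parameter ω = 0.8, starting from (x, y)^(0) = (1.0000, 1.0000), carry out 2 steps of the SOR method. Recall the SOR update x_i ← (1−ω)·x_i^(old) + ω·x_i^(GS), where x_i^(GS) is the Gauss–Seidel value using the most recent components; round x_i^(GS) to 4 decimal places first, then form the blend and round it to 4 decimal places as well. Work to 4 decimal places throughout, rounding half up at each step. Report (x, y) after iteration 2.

(1.1829, 1.9065)

Iteration 1:
  x: GS value = (4 - (-2)·1.0000) / (6) = 1.0000;  x ← (1−ω)·1.0000 + ω·1.0000 = 1.0000
  y: GS value = (-9 - (4)·1.0000) / (-7) = 1.8571;  y ← (1−ω)·1.0000 + ω·1.8571 = 1.6857
Iteration 2:
  x: GS value = (4 - (-2)·1.6857) / (6) = 1.2286;  x ← (1−ω)·1.0000 + ω·1.2286 = 1.1829
  y: GS value = (-9 - (4)·1.1829) / (-7) = 1.9617;  y ← (1−ω)·1.6857 + ω·1.9617 = 1.9065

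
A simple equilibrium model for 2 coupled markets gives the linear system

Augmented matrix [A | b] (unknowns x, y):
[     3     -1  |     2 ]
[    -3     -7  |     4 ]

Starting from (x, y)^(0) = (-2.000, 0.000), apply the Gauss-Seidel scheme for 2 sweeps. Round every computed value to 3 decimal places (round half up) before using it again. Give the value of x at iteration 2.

Iteration 1:
  x = (2 - (-1)·0.000) / (3) = 0.667
  y = (4 - (-3)·0.667) / (-7) = -0.857
Iteration 2:
  x = (2 - (-1)·-0.857) / (3) = 0.381
  y = (4 - (-3)·0.381) / (-7) = -0.735

0.381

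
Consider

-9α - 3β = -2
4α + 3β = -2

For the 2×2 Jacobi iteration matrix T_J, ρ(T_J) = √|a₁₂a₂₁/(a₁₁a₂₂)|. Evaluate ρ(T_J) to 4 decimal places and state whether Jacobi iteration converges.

a₁₂a₂₁/(a₁₁a₂₂) = (-3)·(4) / ((-9)·(3)) = 0.444444
ρ = √|0.444444| = √0.444444 = 0.6667
ρ < 1, so Jacobi converges

0.6667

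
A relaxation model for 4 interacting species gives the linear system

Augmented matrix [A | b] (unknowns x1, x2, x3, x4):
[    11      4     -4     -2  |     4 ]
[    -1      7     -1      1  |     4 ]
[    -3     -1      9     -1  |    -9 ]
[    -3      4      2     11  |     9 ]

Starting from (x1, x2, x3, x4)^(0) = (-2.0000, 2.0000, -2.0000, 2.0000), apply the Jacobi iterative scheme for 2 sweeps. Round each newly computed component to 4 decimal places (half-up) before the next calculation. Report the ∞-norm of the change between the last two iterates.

Iteration 1:
  x1 = (4 - (4)·2.0000 - (-4)·-2.0000 - (-2)·2.0000) / (11) = -0.7273
  x2 = (4 - (-1)·-2.0000 - (-1)·-2.0000 - (1)·2.0000) / (7) = -0.2857
  x3 = (-9 - (-3)·-2.0000 - (-1)·2.0000 - (-1)·2.0000) / (9) = -1.2222
  x4 = (9 - (-3)·-2.0000 - (4)·2.0000 - (2)·-2.0000) / (11) = -0.0909
Iteration 2:
  x1 = (4 - (4)·-0.2857 - (-4)·-1.2222 - (-2)·-0.0909) / (11) = 0.0066
  x2 = (4 - (-1)·-0.7273 - (-1)·-1.2222 - (1)·-0.0909) / (7) = 0.3059
  x3 = (-9 - (-3)·-0.7273 - (-1)·-0.2857 - (-1)·-0.0909) / (9) = -1.2843
  x4 = (9 - (-3)·-0.7273 - (4)·-0.2857 - (2)·-1.2222) / (11) = 0.9459
Change: (0.7339, 0.5916, -0.0621, 1.0368) → max |·| = 1.0368

1.0368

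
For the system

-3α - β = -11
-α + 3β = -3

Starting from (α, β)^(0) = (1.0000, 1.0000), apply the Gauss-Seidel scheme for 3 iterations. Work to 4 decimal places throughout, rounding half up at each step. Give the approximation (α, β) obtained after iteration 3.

(3.5967, 0.1989)

Iteration 1:
  α = (-11 - (-1)·1.0000) / (-3) = 3.3333
  β = (-3 - (-1)·3.3333) / (3) = 0.1111
Iteration 2:
  α = (-11 - (-1)·0.1111) / (-3) = 3.6296
  β = (-3 - (-1)·3.6296) / (3) = 0.2099
Iteration 3:
  α = (-11 - (-1)·0.2099) / (-3) = 3.5967
  β = (-3 - (-1)·3.5967) / (3) = 0.1989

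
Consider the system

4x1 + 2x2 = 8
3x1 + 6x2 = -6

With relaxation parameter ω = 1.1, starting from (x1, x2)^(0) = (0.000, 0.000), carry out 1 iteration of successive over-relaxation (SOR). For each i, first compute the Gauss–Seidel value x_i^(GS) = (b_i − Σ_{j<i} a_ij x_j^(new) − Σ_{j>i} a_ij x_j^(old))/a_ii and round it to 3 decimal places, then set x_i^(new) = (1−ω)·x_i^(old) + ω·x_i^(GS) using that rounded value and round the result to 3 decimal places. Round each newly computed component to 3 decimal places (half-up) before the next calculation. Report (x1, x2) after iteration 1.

(2.200, -2.310)

Iteration 1:
  x1: GS value = (8 - (2)·0.000) / (4) = 2.000;  x1 ← (1−ω)·0.000 + ω·2.000 = 2.200
  x2: GS value = (-6 - (3)·2.200) / (6) = -2.100;  x2 ← (1−ω)·0.000 + ω·-2.100 = -2.310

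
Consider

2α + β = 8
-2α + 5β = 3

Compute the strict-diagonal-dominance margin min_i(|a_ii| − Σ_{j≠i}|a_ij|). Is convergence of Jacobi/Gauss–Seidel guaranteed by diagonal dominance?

1

row 1: |2| − (1) = 1
row 2: |5| − (2) = 3
minimum over rows = 1 → strictly diagonally dominant (convergence guaranteed)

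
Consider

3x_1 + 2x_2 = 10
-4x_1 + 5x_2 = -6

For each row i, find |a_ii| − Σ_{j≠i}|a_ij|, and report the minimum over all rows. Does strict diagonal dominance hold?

1

row 1: |3| − (2) = 1
row 2: |5| − (4) = 1
minimum over rows = 1 → strictly diagonally dominant (convergence guaranteed)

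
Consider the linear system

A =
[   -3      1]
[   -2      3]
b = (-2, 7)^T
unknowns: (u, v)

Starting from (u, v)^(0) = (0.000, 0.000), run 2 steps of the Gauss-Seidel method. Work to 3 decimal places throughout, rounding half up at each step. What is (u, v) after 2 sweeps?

Iteration 1:
  u = (-2 - (1)·0.000) / (-3) = 0.667
  v = (7 - (-2)·0.667) / (3) = 2.778
Iteration 2:
  u = (-2 - (1)·2.778) / (-3) = 1.593
  v = (7 - (-2)·1.593) / (3) = 3.395

(1.593, 3.395)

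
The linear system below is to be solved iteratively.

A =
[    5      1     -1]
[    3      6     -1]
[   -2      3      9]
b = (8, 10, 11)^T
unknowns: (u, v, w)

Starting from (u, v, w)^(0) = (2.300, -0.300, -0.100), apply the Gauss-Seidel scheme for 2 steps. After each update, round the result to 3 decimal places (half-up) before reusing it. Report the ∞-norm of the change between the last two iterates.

Iteration 1:
  u = (8 - (1)·-0.300 - (-1)·-0.100) / (5) = 1.640
  v = (10 - (3)·1.640 - (-1)·-0.100) / (6) = 0.830
  w = (11 - (-2)·1.640 - (3)·0.830) / (9) = 1.310
Iteration 2:
  u = (8 - (1)·0.830 - (-1)·1.310) / (5) = 1.696
  v = (10 - (3)·1.696 - (-1)·1.310) / (6) = 1.037
  w = (11 - (-2)·1.696 - (3)·1.037) / (9) = 1.253
Change: (0.056, 0.207, -0.057) → max |·| = 0.207

0.207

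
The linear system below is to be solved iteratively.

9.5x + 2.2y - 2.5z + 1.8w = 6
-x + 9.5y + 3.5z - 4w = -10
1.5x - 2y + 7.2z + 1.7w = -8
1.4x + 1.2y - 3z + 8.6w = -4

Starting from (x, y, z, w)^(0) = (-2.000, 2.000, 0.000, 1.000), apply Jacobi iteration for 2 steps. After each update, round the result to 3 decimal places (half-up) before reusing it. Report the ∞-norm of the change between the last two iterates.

0.867

Iteration 1:
  x = (6 - (2.2)·2.000 - (-2.5)·0.000 - (1.8)·1.000) / (9.5) = -0.021
  y = (-10 - (-1)·-2.000 - (3.5)·0.000 - (-4)·1.000) / (9.5) = -0.842
  z = (-8 - (1.5)·-2.000 - (-2)·2.000 - (1.7)·1.000) / (7.2) = -0.375
  w = (-4 - (1.4)·-2.000 - (1.2)·2.000 - (-3)·0.000) / (8.6) = -0.419
Iteration 2:
  x = (6 - (2.2)·-0.842 - (-2.5)·-0.375 - (1.8)·-0.419) / (9.5) = 0.807
  y = (-10 - (-1)·-0.021 - (3.5)·-0.375 - (-4)·-0.419) / (9.5) = -1.093
  z = (-8 - (1.5)·-0.021 - (-2)·-0.842 - (1.7)·-0.419) / (7.2) = -1.242
  w = (-4 - (1.4)·-0.021 - (1.2)·-0.842 - (-3)·-0.375) / (8.6) = -0.475
Change: (0.828, -0.251, -0.867, -0.056) → max |·| = 0.867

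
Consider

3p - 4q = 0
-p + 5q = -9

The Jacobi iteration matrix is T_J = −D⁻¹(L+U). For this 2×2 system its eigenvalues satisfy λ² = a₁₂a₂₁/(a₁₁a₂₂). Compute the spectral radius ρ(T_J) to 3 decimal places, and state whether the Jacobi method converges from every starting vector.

a₁₂a₂₁/(a₁₁a₂₂) = (-4)·(-1) / ((3)·(5)) = 0.266667
ρ = √|0.266667| = √0.266667 = 0.516
ρ < 1, so Jacobi converges

0.516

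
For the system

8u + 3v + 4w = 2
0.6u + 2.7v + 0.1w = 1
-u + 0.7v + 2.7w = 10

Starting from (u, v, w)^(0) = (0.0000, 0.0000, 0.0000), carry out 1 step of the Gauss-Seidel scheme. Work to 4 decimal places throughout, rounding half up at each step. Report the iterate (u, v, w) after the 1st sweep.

Iteration 1:
  u = (2 - (3)·0.0000 - (4)·0.0000) / (8) = 0.2500
  v = (1 - (0.6)·0.2500 - (0.1)·0.0000) / (2.7) = 0.3148
  w = (10 - (-1)·0.2500 - (0.7)·0.3148) / (2.7) = 3.7147

(0.2500, 0.3148, 3.7147)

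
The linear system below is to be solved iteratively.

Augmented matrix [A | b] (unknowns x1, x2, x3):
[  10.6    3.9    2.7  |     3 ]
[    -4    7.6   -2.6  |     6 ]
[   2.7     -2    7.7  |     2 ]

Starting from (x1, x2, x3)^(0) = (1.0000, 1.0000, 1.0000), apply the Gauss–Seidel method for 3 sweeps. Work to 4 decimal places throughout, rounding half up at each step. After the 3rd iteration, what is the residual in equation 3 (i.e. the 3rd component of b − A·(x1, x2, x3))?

0.0001

Iteration 1:
  x1 = (3 - (3.9)·1.0000 - (2.7)·1.0000) / (10.6) = -0.3396
  x2 = (6 - (-4)·-0.3396 - (-2.6)·1.0000) / (7.6) = 0.9528
  x3 = (2 - (2.7)·-0.3396 - (-2)·0.9528) / (7.7) = 0.6263
Iteration 2:
  x1 = (3 - (3.9)·0.9528 - (2.7)·0.6263) / (10.6) = -0.2271
  x2 = (6 - (-4)·-0.2271 - (-2.6)·0.6263) / (7.6) = 0.8842
  x3 = (2 - (2.7)·-0.2271 - (-2)·0.8842) / (7.7) = 0.5690
Iteration 3:
  x1 = (3 - (3.9)·0.8842 - (2.7)·0.5690) / (10.6) = -0.1872
  x2 = (6 - (-4)·-0.1872 - (-2.6)·0.5690) / (7.6) = 0.8856
  x3 = (2 - (2.7)·-0.1872 - (-2)·0.8856) / (7.7) = 0.5554
Residual b − A·x = (0.0309, -0.0353, 0.0001)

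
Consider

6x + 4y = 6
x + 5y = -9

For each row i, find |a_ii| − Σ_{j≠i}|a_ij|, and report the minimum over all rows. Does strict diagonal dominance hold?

2

row 1: |6| − (4) = 2
row 2: |5| − (1) = 4
minimum over rows = 2 → strictly diagonally dominant (convergence guaranteed)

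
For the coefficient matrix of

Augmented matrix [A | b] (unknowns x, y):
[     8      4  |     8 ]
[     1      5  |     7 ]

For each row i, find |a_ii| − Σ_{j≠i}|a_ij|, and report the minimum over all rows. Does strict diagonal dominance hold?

row 1: |8| − (4) = 4
row 2: |5| − (1) = 4
minimum over rows = 4 → strictly diagonally dominant (convergence guaranteed)

4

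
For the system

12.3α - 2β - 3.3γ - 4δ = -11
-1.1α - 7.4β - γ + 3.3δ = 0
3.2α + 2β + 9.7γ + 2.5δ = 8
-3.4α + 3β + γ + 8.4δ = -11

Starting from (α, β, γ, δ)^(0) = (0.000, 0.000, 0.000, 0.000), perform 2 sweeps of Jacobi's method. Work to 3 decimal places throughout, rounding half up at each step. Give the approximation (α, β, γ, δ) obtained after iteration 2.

(-1.099, -0.563, 1.457, -1.770)

Iteration 1:
  α = (-11 - (-2)·0.000 - (-3.3)·0.000 - (-4)·0.000) / (12.3) = -0.894
  β = (0 - (-1.1)·0.000 - (-1)·0.000 - (3.3)·0.000) / (-7.4) = 0.000
  γ = (8 - (3.2)·0.000 - (2)·0.000 - (2.5)·0.000) / (9.7) = 0.825
  δ = (-11 - (-3.4)·0.000 - (3)·0.000 - (1)·0.000) / (8.4) = -1.310
Iteration 2:
  α = (-11 - (-2)·0.000 - (-3.3)·0.825 - (-4)·-1.310) / (12.3) = -1.099
  β = (0 - (-1.1)·-0.894 - (-1)·0.825 - (3.3)·-1.310) / (-7.4) = -0.563
  γ = (8 - (3.2)·-0.894 - (2)·0.000 - (2.5)·-1.310) / (9.7) = 1.457
  δ = (-11 - (-3.4)·-0.894 - (3)·0.000 - (1)·0.825) / (8.4) = -1.770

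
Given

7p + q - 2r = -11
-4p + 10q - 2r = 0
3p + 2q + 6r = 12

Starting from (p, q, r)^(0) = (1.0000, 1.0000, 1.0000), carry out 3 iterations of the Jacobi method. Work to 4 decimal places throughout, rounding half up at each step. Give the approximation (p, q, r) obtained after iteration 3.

Iteration 1:
  p = (-11 - (1)·1.0000 - (-2)·1.0000) / (7) = -1.4286
  q = (0 - (-4)·1.0000 - (-2)·1.0000) / (10) = 0.6000
  r = (12 - (3)·1.0000 - (2)·1.0000) / (6) = 1.1667
Iteration 2:
  p = (-11 - (1)·0.6000 - (-2)·1.1667) / (7) = -1.3238
  q = (0 - (-4)·-1.4286 - (-2)·1.1667) / (10) = -0.3381
  r = (12 - (3)·-1.4286 - (2)·0.6000) / (6) = 2.5143
Iteration 3:
  p = (-11 - (1)·-0.3381 - (-2)·2.5143) / (7) = -0.8048
  q = (0 - (-4)·-1.3238 - (-2)·2.5143) / (10) = -0.0267
  r = (12 - (3)·-1.3238 - (2)·-0.3381) / (6) = 2.7746

(-0.8048, -0.0267, 2.7746)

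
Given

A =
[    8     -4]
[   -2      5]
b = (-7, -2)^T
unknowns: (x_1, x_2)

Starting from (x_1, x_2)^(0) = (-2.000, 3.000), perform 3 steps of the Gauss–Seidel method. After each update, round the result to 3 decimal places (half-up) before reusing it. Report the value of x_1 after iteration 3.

Iteration 1:
  x_1 = (-7 - (-4)·3.000) / (8) = 0.625
  x_2 = (-2 - (-2)·0.625) / (5) = -0.150
Iteration 2:
  x_1 = (-7 - (-4)·-0.150) / (8) = -0.950
  x_2 = (-2 - (-2)·-0.950) / (5) = -0.780
Iteration 3:
  x_1 = (-7 - (-4)·-0.780) / (8) = -1.265
  x_2 = (-2 - (-2)·-1.265) / (5) = -0.906

-1.265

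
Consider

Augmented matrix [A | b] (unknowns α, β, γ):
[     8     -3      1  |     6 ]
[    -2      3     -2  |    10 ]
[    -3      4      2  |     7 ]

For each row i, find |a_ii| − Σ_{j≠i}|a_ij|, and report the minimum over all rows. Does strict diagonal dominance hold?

-5

row 1: |8| − (3+1) = 4
row 2: |3| − (2+2) = -1
row 3: |2| − (3+4) = -5
minimum over rows = -5 → not strictly diagonally dominant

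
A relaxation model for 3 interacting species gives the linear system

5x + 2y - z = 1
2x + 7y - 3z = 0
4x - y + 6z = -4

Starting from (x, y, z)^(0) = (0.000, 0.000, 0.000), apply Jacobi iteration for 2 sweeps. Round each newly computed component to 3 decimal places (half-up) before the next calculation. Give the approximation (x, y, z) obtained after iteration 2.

(0.067, -0.343, -0.800)

Iteration 1:
  x = (1 - (2)·0.000 - (-1)·0.000) / (5) = 0.200
  y = (0 - (2)·0.000 - (-3)·0.000) / (7) = 0.000
  z = (-4 - (4)·0.000 - (-1)·0.000) / (6) = -0.667
Iteration 2:
  x = (1 - (2)·0.000 - (-1)·-0.667) / (5) = 0.067
  y = (0 - (2)·0.200 - (-3)·-0.667) / (7) = -0.343
  z = (-4 - (4)·0.200 - (-1)·0.000) / (6) = -0.800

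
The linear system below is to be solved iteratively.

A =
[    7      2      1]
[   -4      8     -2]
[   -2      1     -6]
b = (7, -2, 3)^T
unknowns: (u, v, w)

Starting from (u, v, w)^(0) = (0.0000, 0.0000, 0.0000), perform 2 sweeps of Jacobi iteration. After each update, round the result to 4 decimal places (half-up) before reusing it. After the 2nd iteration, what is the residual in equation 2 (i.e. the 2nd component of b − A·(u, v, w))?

-0.1784

Iteration 1:
  u = (7 - (2)·0.0000 - (1)·0.0000) / (7) = 1.0000
  v = (-2 - (-4)·0.0000 - (-2)·0.0000) / (8) = -0.2500
  w = (3 - (-2)·0.0000 - (1)·0.0000) / (-6) = -0.5000
Iteration 2:
  u = (7 - (2)·-0.2500 - (1)·-0.5000) / (7) = 1.1429
  v = (-2 - (-4)·1.0000 - (-2)·-0.5000) / (8) = 0.1250
  w = (3 - (-2)·1.0000 - (1)·-0.2500) / (-6) = -0.8750
Residual b − A·x = (-0.3753, -0.1784, -0.0892)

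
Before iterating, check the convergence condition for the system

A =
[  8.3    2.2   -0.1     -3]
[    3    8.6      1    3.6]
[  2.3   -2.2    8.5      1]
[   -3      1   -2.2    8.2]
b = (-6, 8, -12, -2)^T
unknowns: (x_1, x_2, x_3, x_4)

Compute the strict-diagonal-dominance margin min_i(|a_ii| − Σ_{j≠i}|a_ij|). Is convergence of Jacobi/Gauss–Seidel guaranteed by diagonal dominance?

row 1: |8.3| − (2.2+0.1+3) = 3
row 2: |8.6| − (3+1+3.6) = 1
row 3: |8.5| − (2.3+2.2+1) = 3
row 4: |8.2| − (3+1+2.2) = 2
minimum over rows = 1 → strictly diagonally dominant (convergence guaranteed)

1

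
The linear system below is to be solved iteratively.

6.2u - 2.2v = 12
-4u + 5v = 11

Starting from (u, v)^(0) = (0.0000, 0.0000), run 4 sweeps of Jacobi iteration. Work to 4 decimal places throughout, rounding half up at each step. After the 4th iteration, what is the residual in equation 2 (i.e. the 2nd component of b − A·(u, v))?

Iteration 1:
  u = (12 - (-2.2)·0.0000) / (6.2) = 1.9355
  v = (11 - (-4)·0.0000) / (5) = 2.2000
Iteration 2:
  u = (12 - (-2.2)·2.2000) / (6.2) = 2.7161
  v = (11 - (-4)·1.9355) / (5) = 3.7484
Iteration 3:
  u = (12 - (-2.2)·3.7484) / (6.2) = 3.2656
  v = (11 - (-4)·2.7161) / (5) = 4.3729
Iteration 4:
  u = (12 - (-2.2)·4.3729) / (6.2) = 3.4872
  v = (11 - (-4)·3.2656) / (5) = 4.8125
Residual b − A·x = (0.9669, 0.8863)

0.8863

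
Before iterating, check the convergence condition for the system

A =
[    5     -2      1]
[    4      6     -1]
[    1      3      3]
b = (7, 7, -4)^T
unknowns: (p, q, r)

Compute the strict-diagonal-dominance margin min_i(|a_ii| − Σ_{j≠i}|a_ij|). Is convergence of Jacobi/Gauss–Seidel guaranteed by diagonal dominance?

row 1: |5| − (2+1) = 2
row 2: |6| − (4+1) = 1
row 3: |3| − (1+3) = -1
minimum over rows = -1 → not strictly diagonally dominant

-1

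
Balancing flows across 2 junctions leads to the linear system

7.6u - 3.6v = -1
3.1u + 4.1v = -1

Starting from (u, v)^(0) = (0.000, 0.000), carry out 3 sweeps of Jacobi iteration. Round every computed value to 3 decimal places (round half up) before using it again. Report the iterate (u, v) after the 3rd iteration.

Iteration 1:
  u = (-1 - (-3.6)·0.000) / (7.6) = -0.132
  v = (-1 - (3.1)·0.000) / (4.1) = -0.244
Iteration 2:
  u = (-1 - (-3.6)·-0.244) / (7.6) = -0.247
  v = (-1 - (3.1)·-0.132) / (4.1) = -0.144
Iteration 3:
  u = (-1 - (-3.6)·-0.144) / (7.6) = -0.200
  v = (-1 - (3.1)·-0.247) / (4.1) = -0.057

(-0.200, -0.057)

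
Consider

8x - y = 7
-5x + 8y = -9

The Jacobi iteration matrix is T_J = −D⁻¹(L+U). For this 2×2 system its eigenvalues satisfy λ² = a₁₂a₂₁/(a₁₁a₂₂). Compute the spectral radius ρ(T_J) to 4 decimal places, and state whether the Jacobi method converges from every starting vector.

0.2795

a₁₂a₂₁/(a₁₁a₂₂) = (-1)·(-5) / ((8)·(8)) = 0.078125
ρ = √|0.078125| = √0.078125 = 0.2795
ρ < 1, so Jacobi converges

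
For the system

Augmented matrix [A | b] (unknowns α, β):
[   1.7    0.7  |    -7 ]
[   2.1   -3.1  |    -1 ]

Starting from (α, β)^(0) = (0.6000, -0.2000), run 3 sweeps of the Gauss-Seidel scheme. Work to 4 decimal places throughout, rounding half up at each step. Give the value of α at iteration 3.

-3.3788

Iteration 1:
  α = (-7 - (0.7)·-0.2000) / (1.7) = -4.0353
  β = (-1 - (2.1)·-4.0353) / (-3.1) = -2.4110
Iteration 2:
  α = (-7 - (0.7)·-2.4110) / (1.7) = -3.1249
  β = (-1 - (2.1)·-3.1249) / (-3.1) = -1.7943
Iteration 3:
  α = (-7 - (0.7)·-1.7943) / (1.7) = -3.3788
  β = (-1 - (2.1)·-3.3788) / (-3.1) = -1.9663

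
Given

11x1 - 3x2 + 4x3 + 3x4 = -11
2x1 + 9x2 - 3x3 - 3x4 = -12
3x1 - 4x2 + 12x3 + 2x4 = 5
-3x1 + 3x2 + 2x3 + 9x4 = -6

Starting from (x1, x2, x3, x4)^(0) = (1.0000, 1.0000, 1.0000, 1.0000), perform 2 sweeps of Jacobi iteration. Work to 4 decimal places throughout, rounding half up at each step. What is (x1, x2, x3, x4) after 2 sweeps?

(-1.1212, -1.2155, 0.6094, -0.8990)

Iteration 1:
  x1 = (-11 - (-3)·1.0000 - (4)·1.0000 - (3)·1.0000) / (11) = -1.3636
  x2 = (-12 - (2)·1.0000 - (-3)·1.0000 - (-3)·1.0000) / (9) = -0.8889
  x3 = (5 - (3)·1.0000 - (-4)·1.0000 - (2)·1.0000) / (12) = 0.3333
  x4 = (-6 - (-3)·1.0000 - (3)·1.0000 - (2)·1.0000) / (9) = -0.8889
Iteration 2:
  x1 = (-11 - (-3)·-0.8889 - (4)·0.3333 - (3)·-0.8889) / (11) = -1.1212
  x2 = (-12 - (2)·-1.3636 - (-3)·0.3333 - (-3)·-0.8889) / (9) = -1.2155
  x3 = (5 - (3)·-1.3636 - (-4)·-0.8889 - (2)·-0.8889) / (12) = 0.6094
  x4 = (-6 - (-3)·-1.3636 - (3)·-0.8889 - (2)·0.3333) / (9) = -0.8990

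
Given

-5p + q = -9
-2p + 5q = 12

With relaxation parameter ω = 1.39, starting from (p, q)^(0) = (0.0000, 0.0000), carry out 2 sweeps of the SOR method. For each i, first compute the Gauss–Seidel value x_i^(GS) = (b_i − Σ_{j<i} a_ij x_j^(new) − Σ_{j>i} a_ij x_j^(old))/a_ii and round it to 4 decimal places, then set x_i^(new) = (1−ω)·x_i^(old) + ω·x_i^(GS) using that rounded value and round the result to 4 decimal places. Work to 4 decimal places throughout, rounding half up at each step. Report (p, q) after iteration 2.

(2.8403, 3.0716)

Iteration 1:
  p: GS value = (-9 - (1)·0.0000) / (-5) = 1.8000;  p ← (1−ω)·0.0000 + ω·1.8000 = 2.5020
  q: GS value = (12 - (-2)·2.5020) / (5) = 3.4008;  q ← (1−ω)·0.0000 + ω·3.4008 = 4.7271
Iteration 2:
  p: GS value = (-9 - (1)·4.7271) / (-5) = 2.7454;  p ← (1−ω)·2.5020 + ω·2.7454 = 2.8403
  q: GS value = (12 - (-2)·2.8403) / (5) = 3.5361;  q ← (1−ω)·4.7271 + ω·3.5361 = 3.0716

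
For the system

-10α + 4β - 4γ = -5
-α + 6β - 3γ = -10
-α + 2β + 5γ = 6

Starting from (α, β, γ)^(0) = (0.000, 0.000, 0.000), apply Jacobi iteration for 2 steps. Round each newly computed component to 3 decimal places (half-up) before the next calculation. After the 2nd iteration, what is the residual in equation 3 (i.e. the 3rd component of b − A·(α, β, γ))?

Iteration 1:
  α = (-5 - (4)·0.000 - (-4)·0.000) / (-10) = 0.500
  β = (-10 - (-1)·0.000 - (-3)·0.000) / (6) = -1.667
  γ = (6 - (-1)·0.000 - (2)·0.000) / (5) = 1.200
Iteration 2:
  α = (-5 - (4)·-1.667 - (-4)·1.200) / (-10) = -0.647
  β = (-10 - (-1)·0.500 - (-3)·1.200) / (6) = -0.983
  γ = (6 - (-1)·0.500 - (2)·-1.667) / (5) = 1.967
Residual b − A·x = (0.330, 1.152, -2.516)

-2.516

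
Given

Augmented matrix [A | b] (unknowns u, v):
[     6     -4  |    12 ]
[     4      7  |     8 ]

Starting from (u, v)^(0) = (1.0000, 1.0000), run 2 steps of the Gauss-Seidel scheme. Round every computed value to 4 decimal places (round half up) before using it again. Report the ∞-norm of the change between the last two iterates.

Iteration 1:
  u = (12 - (-4)·1.0000) / (6) = 2.6667
  v = (8 - (4)·2.6667) / (7) = -0.3810
Iteration 2:
  u = (12 - (-4)·-0.3810) / (6) = 1.7460
  v = (8 - (4)·1.7460) / (7) = 0.1451
Change: (-0.9207, 0.5261) → max |·| = 0.9207

0.9207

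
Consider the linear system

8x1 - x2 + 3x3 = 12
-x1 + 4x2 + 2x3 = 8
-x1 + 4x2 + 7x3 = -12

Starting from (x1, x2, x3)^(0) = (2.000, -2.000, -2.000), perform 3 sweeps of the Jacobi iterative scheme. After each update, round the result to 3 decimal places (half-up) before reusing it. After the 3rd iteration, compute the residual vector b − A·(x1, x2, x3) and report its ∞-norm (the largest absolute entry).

Iteration 1:
  x1 = (12 - (-1)·-2.000 - (3)·-2.000) / (8) = 2.000
  x2 = (8 - (-1)·2.000 - (2)·-2.000) / (4) = 3.500
  x3 = (-12 - (-1)·2.000 - (4)·-2.000) / (7) = -0.286
Iteration 2:
  x1 = (12 - (-1)·3.500 - (3)·-0.286) / (8) = 2.045
  x2 = (8 - (-1)·2.000 - (2)·-0.286) / (4) = 2.643
  x3 = (-12 - (-1)·2.000 - (4)·3.500) / (7) = -3.429
Iteration 3:
  x1 = (12 - (-1)·2.643 - (3)·-3.429) / (8) = 3.116
  x2 = (8 - (-1)·2.045 - (2)·-3.429) / (4) = 4.226
  x3 = (-12 - (-1)·2.045 - (4)·2.643) / (7) = -2.932
Residual b − A·x = (0.094, 0.076, -5.264); ∞-norm = 5.264

5.264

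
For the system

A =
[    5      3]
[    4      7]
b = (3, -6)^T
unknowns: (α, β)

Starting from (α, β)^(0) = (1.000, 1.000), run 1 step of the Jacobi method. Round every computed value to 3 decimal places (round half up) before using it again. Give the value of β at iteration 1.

-1.429

Iteration 1:
  α = (3 - (3)·1.000) / (5) = 0.000
  β = (-6 - (4)·1.000) / (7) = -1.429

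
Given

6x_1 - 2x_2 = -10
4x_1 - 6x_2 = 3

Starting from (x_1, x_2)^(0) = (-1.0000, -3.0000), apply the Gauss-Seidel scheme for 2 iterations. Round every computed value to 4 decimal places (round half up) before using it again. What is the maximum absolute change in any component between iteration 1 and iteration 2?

Iteration 1:
  x_1 = (-10 - (-2)·-3.0000) / (6) = -2.6667
  x_2 = (3 - (4)·-2.6667) / (-6) = -2.2778
Iteration 2:
  x_1 = (-10 - (-2)·-2.2778) / (6) = -2.4259
  x_2 = (3 - (4)·-2.4259) / (-6) = -2.1173
Change: (0.2408, 0.1605) → max |·| = 0.2408

0.2408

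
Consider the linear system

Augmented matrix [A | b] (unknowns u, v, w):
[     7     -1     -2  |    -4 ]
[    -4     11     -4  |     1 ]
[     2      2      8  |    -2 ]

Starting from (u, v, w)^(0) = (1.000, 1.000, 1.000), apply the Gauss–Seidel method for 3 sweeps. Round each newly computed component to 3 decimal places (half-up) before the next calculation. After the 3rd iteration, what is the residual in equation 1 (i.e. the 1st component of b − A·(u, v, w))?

Iteration 1:
  u = (-4 - (-1)·1.000 - (-2)·1.000) / (7) = -0.143
  v = (1 - (-4)·-0.143 - (-4)·1.000) / (11) = 0.403
  w = (-2 - (2)·-0.143 - (2)·0.403) / (8) = -0.315
Iteration 2:
  u = (-4 - (-1)·0.403 - (-2)·-0.315) / (7) = -0.604
  v = (1 - (-4)·-0.604 - (-4)·-0.315) / (11) = -0.243
  w = (-2 - (2)·-0.604 - (2)·-0.243) / (8) = -0.038
Iteration 3:
  u = (-4 - (-1)·-0.243 - (-2)·-0.038) / (7) = -0.617
  v = (1 - (-4)·-0.617 - (-4)·-0.038) / (11) = -0.147
  w = (-2 - (2)·-0.617 - (2)·-0.147) / (8) = -0.059
Residual b − A·x = (0.054, -0.087, 0.000)

0.054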